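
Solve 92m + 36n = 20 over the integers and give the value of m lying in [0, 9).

1

gcd(92, 36) = 4 (Euclid: 92 = 2·36 + 20; 36 = 1·20 + 16; 20 = 1·16 + 4; 16 = 4·4 + 0), and 4 | 20.
Extended Euclid: 92·(2) + 36·(-5) = 4. Scale by 5: m₀ = 10.
General solution m = m₀ + 9t; reducing mod 9 gives m = 1 (and n = -2).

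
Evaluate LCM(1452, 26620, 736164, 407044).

lcm(1452, 26620) = 1452·26620/gcd = 38652240/484 = 79860
lcm(79860, 736164) = 79860·736164/gcd = 58790057040/1452 = 40489020
lcm(40489020, 407044) = 40489020·407044/gcd = 16480812656880/484 = 34051265820

34051265820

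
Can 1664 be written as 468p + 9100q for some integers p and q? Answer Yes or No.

By Bézout, 468p + 9100q = 1664 has integer solutions iff gcd(468, 9100) | 1664.
Euclid: 9100 = 19·468 + 208; 468 = 2·208 + 52; 208 = 4·52 + 0. gcd = 52; 1664 mod 52 = 0. Yes.

Yes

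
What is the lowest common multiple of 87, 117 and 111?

125541

87 = 3 · 29; 117 = 3² · 13; 111 = 3 · 37
lcm takes max exponent of each prime: 3² · 13 · 29 · 37 = 125541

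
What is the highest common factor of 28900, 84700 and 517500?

100

gcd(28900, 84700): 84700 = 2·28900 + 26900; 28900 = 1·26900 + 2000; 26900 = 13·2000 + 900; 2000 = 2·900 + 200; 900 = 4·200 + 100; 200 = 2·100 + 0 → 100
gcd(100, 517500): 517500 = 5175·100 + 0 → 100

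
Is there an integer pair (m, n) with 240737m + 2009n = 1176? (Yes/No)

gcd(240737, 2009): 240737 = 119·2009 + 1666; 2009 = 1·1666 + 343; 1666 = 4·343 + 294; 343 = 1·294 + 49; 294 = 6·49 + 0 → 49
49 divides 1176, so a solution exists.

Yes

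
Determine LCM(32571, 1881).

32571 = 3² · 7 · 11 · 47; 1881 = 3² · 11 · 19
max exponents: 3² · 7 · 11 · 19 · 47 = 618849

618849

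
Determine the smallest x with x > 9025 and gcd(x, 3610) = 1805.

12635

Multiples of 1805 above 9025: 1805·6, 1805·7, … . Need the cofactor coprime to 3610/1805 = 2.
Checking s = 6, 7, … the first with gcd(s, 2) = 1 is s = 7, giving 12635.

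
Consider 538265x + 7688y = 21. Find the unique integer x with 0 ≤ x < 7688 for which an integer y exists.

gcd(538265, 7688) = 1 (Euclid: 538265 = 70·7688 + 105; 7688 = 73·105 + 23; 105 = 4·23 + 13; 23 = 1·13 + 10; 13 = 1·10 + 3; 10 = 3·3 + 1; 3 = 3·1 + 0), and 1 | 21.
Extended Euclid: 538265·(-2343) + 7688·(164042) = 1. Scale by 21: x₀ = -49203.
General solution x = x₀ + 7688t; reducing mod 7688 gives x = 4613 (and y = -322973).

4613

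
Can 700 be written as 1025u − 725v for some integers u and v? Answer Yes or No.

gcd(1025, 725): 1025 = 1·725 + 300; 725 = 2·300 + 125; 300 = 2·125 + 50; 125 = 2·50 + 25; 50 = 2·25 + 0 → 25
25 divides 700, so a solution exists.

Yes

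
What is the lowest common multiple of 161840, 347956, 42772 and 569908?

lcm(161840, 347956) = 161840·347956/gcd = 56313199040/8092 = 6959120
lcm(6959120, 42772) = 6959120·42772/gcd = 297655480640/1156 = 257487440
lcm(257487440, 569908) = 257487440·569908/gcd = 146744151955520/1156 = 126941307920

126941307920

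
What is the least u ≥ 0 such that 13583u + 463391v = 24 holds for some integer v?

339347

gcd(13583, 463391) = 1 (Euclid: 463391 = 34·13583 + 1569; 13583 = 8·1569 + 1031; 1569 = 1·1031 + 538; 1031 = 1·538 + 493; 538 = 1·493 + 45; 493 = 10·45 + 43; 45 = 1·43 + 2; 43 = 21·2 + 1; 2 = 2·1 + 0), and 1 | 24.
Extended Euclid: 13583·(226527) + 463391·(-6640) = 1. Scale by 24: u₀ = 5436648.
General solution u = u₀ + 463391t; reducing mod 463391 gives u = 339347 (and v = -9947).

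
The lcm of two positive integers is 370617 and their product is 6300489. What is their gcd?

17

From gcd × lcm = ab: gcd = 6300489 / 370617 = 17.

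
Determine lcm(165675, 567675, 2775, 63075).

lcm(165675, 567675) = 165675·567675/gcd = 94049555625/75 = 1253994075
lcm(1253994075, 2775) = 1253994075·2775/gcd = 3479833558125/75 = 46397780775
lcm(46397780775, 63075) = 46397780775·63075/gcd = 2926540022383125/63075 = 46397780775

46397780775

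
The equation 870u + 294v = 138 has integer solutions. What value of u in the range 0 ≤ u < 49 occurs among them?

13

Euclid: 870 = 2·294 + 282; 294 = 1·282 + 12; 282 = 23·12 + 6; 12 = 2·6 + 0 → gcd = 6; 138 = 6·23.
Back-substitution yields 870·(24) + 294·(-71) = 6, so one solution is u = 24·23 = 552, v = -71·23 = -1633.
Solutions in u differ by 294/6 = 49; the one in [0, 49) is 552 mod 49 = 13.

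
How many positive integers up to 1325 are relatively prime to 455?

455 = 5·7·13. Inclusion–exclusion on these primes:
1325 − ⌊1325/5⌋ − ⌊1325/7⌋ − ⌊1325/13⌋ + ⌊1325/35⌋ + ⌊1325/65⌋ + ⌊1325/91⌋ − ⌊1325/455⌋ = 839

839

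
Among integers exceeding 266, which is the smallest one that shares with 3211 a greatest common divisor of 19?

285

gcd(x, 3211) = 19 forces 19 | x; write x = 19s. Then gcd(19s, 19·169) = 19·gcd(s, 169), so need gcd(s, 169) = 1.
19s > 266 gives s ≥ 15. The least s ≥ 15 coprime to 169 is 15, so x = 19·15 = 285.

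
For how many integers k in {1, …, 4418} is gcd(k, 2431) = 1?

Prime factors of 2431: 11, 13, 17. Count integers ≤ 4418 divisible by none of them.
By inclusion–exclusion: 4418 − ⌊4418/11⌋ − ⌊4418/13⌋ − ⌊4418/17⌋ + ⌊4418/143⌋ + ⌊4418/187⌋ + ⌊4418/221⌋ − ⌊4418/2431⌋ = 3490.

3490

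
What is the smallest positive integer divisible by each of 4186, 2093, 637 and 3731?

4186 = 2 · 7 · 13 · 23; 2093 = 7 · 13 · 23; 637 = 7² · 13; 3731 = 7 · 13 · 41
lcm takes max exponent of each prime: 2 · 7² · 13 · 23 · 41 = 1201382

1201382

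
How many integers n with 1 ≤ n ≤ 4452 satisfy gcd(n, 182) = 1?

Prime factors of 182: 2, 7, 13. Count integers ≤ 4452 divisible by none of them.
By inclusion–exclusion: 4452 − ⌊4452/2⌋ − ⌊4452/7⌋ − ⌊4452/13⌋ + ⌊4452/14⌋ + ⌊4452/26⌋ + ⌊4452/91⌋ − ⌊4452/182⌋ = 1761.

1761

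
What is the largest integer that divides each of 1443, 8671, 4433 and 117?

13

gcd(1443, 8671): 8671 = 6·1443 + 13; 1443 = 111·13 + 0 → 13
gcd(13, 4433): 4433 = 341·13 + 0 → 13
gcd(13, 117): 117 = 9·13 + 0 → 13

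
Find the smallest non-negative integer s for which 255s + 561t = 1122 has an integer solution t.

0

Reduce mod 561: 255s ≡ 1122 (mod 561). With g = gcd(255, 561) = 51 dividing 1122, divide through: 5s ≡ 22 (mod 11).
Since gcd(5, 11) = 1, s ≡ 22·(5)⁻¹ ≡ 0 (mod 11). Smallest non-negative: 0.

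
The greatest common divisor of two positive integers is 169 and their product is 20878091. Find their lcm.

Since gcd(m,n)·lcm(m,n) = mn, lcm = 20878091/169 = 123539.

123539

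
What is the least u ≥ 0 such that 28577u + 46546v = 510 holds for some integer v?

Euclid: 46546 = 1·28577 + 17969; 28577 = 1·17969 + 10608; 17969 = 1·10608 + 7361; 10608 = 1·7361 + 3247; 7361 = 2·3247 + 867; 3247 = 3·867 + 646; 867 = 1·646 + 221; 646 = 2·221 + 204; 221 = 1·204 + 17; 204 = 12·17 + 0 → gcd = 17; 510 = 17·30.
Back-substitution yields 28577·(-215) + 46546·(132) = 17, so one solution is u = -215·30 = -6450, v = 132·30 = 3960.
Solutions in u differ by 46546/17 = 2738; the one in [0, 2738) is -6450 mod 2738 = 1764.

1764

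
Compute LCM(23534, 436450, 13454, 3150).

6345533020050

23534 = 2 · 7 · 41²; 436450 = 2 · 5² · 7 · 29 · 43; 13454 = 2 · 7 · 31²; 3150 = 2 · 3² · 5² · 7
lcm takes max exponent of each prime: 2 · 3² · 5² · 7 · 29 · 31² · 41² · 43 = 6345533020050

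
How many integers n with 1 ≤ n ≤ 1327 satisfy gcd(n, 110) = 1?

110 = 2·5·11. Inclusion–exclusion on these primes:
1327 − ⌊1327/2⌋ − ⌊1327/5⌋ − ⌊1327/11⌋ + ⌊1327/10⌋ + ⌊1327/22⌋ + ⌊1327/55⌋ − ⌊1327/110⌋ = 483

483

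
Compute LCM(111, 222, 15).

lcm(111, 222) = 111·222/gcd = 24642/111 = 222
lcm(222, 15) = 222·15/gcd = 3330/3 = 1110

1110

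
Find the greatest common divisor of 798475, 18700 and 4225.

gcd(798475, 18700): 798475 = 42·18700 + 13075; 18700 = 1·13075 + 5625; 13075 = 2·5625 + 1825; 5625 = 3·1825 + 150; 1825 = 12·150 + 25; 150 = 6·25 + 0 → 25
gcd(25, 4225): 4225 = 169·25 + 0 → 25

25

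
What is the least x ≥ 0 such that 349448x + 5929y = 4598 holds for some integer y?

gcd(349448, 5929) = 121 (Euclid: 349448 = 58·5929 + 5566; 5929 = 1·5566 + 363; 5566 = 15·363 + 121; 363 = 3·121 + 0), and 121 | 4598.
Extended Euclid: 349448·(16) + 5929·(-943) = 121. Scale by 38: x₀ = 608.
General solution x = x₀ + 49t; reducing mod 49 gives x = 20 (and y = -1178).

20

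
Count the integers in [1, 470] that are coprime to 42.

134

Prime factors of 42: 2, 3, 7. Count integers ≤ 470 divisible by none of them.
By inclusion–exclusion: 470 − ⌊470/2⌋ − ⌊470/3⌋ − ⌊470/7⌋ + ⌊470/6⌋ + ⌊470/14⌋ + ⌊470/21⌋ − ⌊470/42⌋ = 134.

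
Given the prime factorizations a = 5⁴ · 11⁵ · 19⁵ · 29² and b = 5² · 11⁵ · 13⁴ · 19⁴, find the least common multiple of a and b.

5986608430444493905625

max exponent per prime: 5⁴ · 11⁵ · 13⁴ · 19⁵ · 29² = 5986608430444493905625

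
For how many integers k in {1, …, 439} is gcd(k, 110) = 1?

Prime factors of 110: 2, 5, 11. Count integers ≤ 439 divisible by none of them.
By inclusion–exclusion: 439 − ⌊439/2⌋ − ⌊439/5⌋ − ⌊439/11⌋ + ⌊439/10⌋ + ⌊439/22⌋ + ⌊439/55⌋ − ⌊439/110⌋ = 160.

160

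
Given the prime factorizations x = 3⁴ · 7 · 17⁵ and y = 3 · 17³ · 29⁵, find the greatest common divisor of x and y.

min exponent per shared prime: 3 · 17³ = 14739

14739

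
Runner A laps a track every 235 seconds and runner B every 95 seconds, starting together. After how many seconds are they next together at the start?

4465

gcd first: 235 = 2·95 + 45; 95 = 2·45 + 5; 45 = 9·5 + 0 → gcd = 5
lcm = 235·95/gcd = 22325/5 = 4465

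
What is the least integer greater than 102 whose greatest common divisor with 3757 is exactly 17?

119

gcd(a, 3757) = 17 forces 17 | a; write a = 17s. Then gcd(17s, 17·221) = 17·gcd(s, 221), so need gcd(s, 221) = 1.
17s > 102 gives s ≥ 7. The least s ≥ 7 coprime to 221 is 7, so a = 17·7 = 119.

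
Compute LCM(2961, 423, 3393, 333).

lcm(2961, 423) = 2961·423/gcd = 1252503/423 = 2961
lcm(2961, 3393) = 2961·3393/gcd = 10046673/9 = 1116297
lcm(1116297, 333) = 1116297·333/gcd = 371726901/9 = 41302989

41302989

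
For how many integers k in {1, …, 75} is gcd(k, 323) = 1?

68

323 = 17·19. Inclusion–exclusion on these primes:
75 − ⌊75/17⌋ − ⌊75/19⌋ + ⌊75/323⌋ = 68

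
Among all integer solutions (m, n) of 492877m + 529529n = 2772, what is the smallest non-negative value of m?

3005

gcd(492877, 529529) = 77 (Euclid: 529529 = 1·492877 + 36652; 492877 = 13·36652 + 16401; 36652 = 2·16401 + 3850; 16401 = 4·3850 + 1001; 3850 = 3·1001 + 847; 1001 = 1·847 + 154; 847 = 5·154 + 77; 154 = 2·77 + 0), and 77 | 2772.
Extended Euclid: 492877·(-3164) + 529529·(2945) = 77. Scale by 36: m₀ = -113904.
General solution m = m₀ + 6877t; reducing mod 6877 gives m = 3005 (and n = -2797).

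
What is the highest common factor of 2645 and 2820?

2645 = 5 · 23²
2820 = 2² · 3 · 5 · 47
Common: 5 = 5

5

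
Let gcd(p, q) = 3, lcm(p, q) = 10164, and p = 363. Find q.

Using pq = gcd(p,q)·lcm(p,q) = 3·10164 = 30492, we get q = 30492/363 = 84.

84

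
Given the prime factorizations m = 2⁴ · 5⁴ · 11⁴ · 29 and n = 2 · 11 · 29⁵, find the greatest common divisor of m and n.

min exponent per shared prime: 2 · 11 · 29 = 638

638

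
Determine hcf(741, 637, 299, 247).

13

741 = 3 · 13 · 19; 637 = 7² · 13; 299 = 13 · 23; 247 = 13 · 19
gcd takes min exponent of each prime: 13 = 13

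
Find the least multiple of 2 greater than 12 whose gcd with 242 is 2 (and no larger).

Multiples of 2 above 12: 2·7, 2·8, … . Need the cofactor coprime to 242/2 = 121.
Checking s = 7, 8, … the first with gcd(s, 121) = 1 is s = 7, giving 14.

14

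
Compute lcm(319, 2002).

58058

gcd first: 2002 = 6·319 + 88; 319 = 3·88 + 55; 88 = 1·55 + 33; 55 = 1·33 + 22; 33 = 1·22 + 11; 22 = 2·11 + 0 → gcd = 11
lcm = 319·2002/gcd = 638638/11 = 58058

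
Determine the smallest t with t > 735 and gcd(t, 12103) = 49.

12103 = 49·247. Any t with gcd(t, 12103) = 49 is a multiple of 49, say 49s, with s coprime to 247.
Need s > 735/49, so s ≥ 16. First s ≥ 16 with gcd(s, 247) = 1 is s = 16. Thus t = 49·16 = 784.

784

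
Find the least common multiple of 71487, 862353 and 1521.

lcm(71487, 862353) = 71487·862353/gcd = 61647028911/9 = 6849669879
lcm(6849669879, 1521) = 6849669879·1521/gcd = 10418347885959/1521 = 6849669879

6849669879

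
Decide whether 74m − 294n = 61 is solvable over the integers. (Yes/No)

No

By Bézout, 74m − 294n = 61 has integer solutions iff gcd(74, 294) | 61.
Euclid: 294 = 3·74 + 72; 74 = 1·72 + 2; 72 = 36·2 + 0. gcd = 2; 61 mod 2 = 1. No.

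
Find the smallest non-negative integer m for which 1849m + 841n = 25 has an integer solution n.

680

gcd(1849, 841) = 1 (Euclid: 1849 = 2·841 + 167; 841 = 5·167 + 6; 167 = 27·6 + 5; 6 = 1·5 + 1; 5 = 5·1 + 0), and 1 | 25.
Extended Euclid: 1849·(-141) + 841·(310) = 1. Scale by 25: m₀ = -3525.
General solution m = m₀ + 841t; reducing mod 841 gives m = 680 (and n = -1495).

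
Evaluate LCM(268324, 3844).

gcd first: 268324 = 69·3844 + 3088; 3844 = 1·3088 + 756; 3088 = 4·756 + 64; 756 = 11·64 + 52; 64 = 1·52 + 12; 52 = 4·12 + 4; 12 = 3·4 + 0 → gcd = 4
lcm = 268324·3844/gcd = 1031437456/4 = 257859364

257859364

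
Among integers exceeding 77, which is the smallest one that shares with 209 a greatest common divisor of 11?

88

gcd(a, 209) = 11 forces 11 | a; write a = 11s. Then gcd(11s, 11·19) = 11·gcd(s, 19), so need gcd(s, 19) = 1.
11s > 77 gives s ≥ 8. The least s ≥ 8 coprime to 19 is 8, so a = 11·8 = 88.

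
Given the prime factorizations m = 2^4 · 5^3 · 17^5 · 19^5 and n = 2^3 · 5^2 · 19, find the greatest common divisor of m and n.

3800

min exponent per shared prime: 2^3 · 5^2 · 19 = 3800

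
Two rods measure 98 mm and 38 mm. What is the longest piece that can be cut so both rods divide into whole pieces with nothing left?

2

98 = 2 · 7²
38 = 2 · 19
Common: 2 = 2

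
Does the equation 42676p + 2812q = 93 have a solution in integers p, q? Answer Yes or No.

No

By Bézout, 42676p + 2812q = 93 has integer solutions iff gcd(42676, 2812) | 93.
Euclid: 42676 = 15·2812 + 496; 2812 = 5·496 + 332; 496 = 1·332 + 164; 332 = 2·164 + 4; 164 = 41·4 + 0. gcd = 4; 93 mod 4 = 1. No.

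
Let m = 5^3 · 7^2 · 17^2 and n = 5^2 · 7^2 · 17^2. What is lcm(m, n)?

max exponent per prime: 5^3 · 7^2 · 17^2 = 1770125

1770125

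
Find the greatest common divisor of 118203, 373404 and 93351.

3

118203 = 3 · 31² · 41; 373404 = 2² · 3 · 29² · 37; 93351 = 3 · 29² · 37
gcd takes min exponent of each prime: 3 = 3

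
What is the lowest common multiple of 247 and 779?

10127

247 = 13 · 19; 779 = 19 · 41
max exponents: 13 · 19 · 41 = 10127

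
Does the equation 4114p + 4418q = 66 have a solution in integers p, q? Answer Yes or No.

By Bézout, 4114p + 4418q = 66 has integer solutions iff gcd(4114, 4418) | 66.
Euclid: 4418 = 1·4114 + 304; 4114 = 13·304 + 162; 304 = 1·162 + 142; 162 = 1·142 + 20; 142 = 7·20 + 2; 20 = 10·2 + 0. gcd = 2; 66 mod 2 = 0. Yes.

Yes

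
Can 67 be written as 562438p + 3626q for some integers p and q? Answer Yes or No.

By Bézout, 562438p + 3626q = 67 has integer solutions iff gcd(562438, 3626) | 67.
Euclid: 562438 = 155·3626 + 408; 3626 = 8·408 + 362; 408 = 1·362 + 46; 362 = 7·46 + 40; 46 = 1·40 + 6; 40 = 6·6 + 4; 6 = 1·4 + 2; 4 = 2·2 + 0. gcd = 2; 67 mod 2 = 1. No.

No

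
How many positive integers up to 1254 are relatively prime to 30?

335

Prime factors of 30: 2, 3, 5. Count integers ≤ 1254 divisible by none of them.
By inclusion–exclusion: 1254 − ⌊1254/2⌋ − ⌊1254/3⌋ − ⌊1254/5⌋ + ⌊1254/6⌋ + ⌊1254/10⌋ + ⌊1254/15⌋ − ⌊1254/30⌋ = 335.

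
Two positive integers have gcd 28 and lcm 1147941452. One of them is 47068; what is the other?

Using ab = gcd(a,b)·lcm(a,b) = 28·1147941452 = 32142360656, we get b = 32142360656/47068 = 682892.

682892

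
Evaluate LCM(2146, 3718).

3989414

gcd first: 3718 = 1·2146 + 1572; 2146 = 1·1572 + 574; 1572 = 2·574 + 424; 574 = 1·424 + 150; 424 = 2·150 + 124; 150 = 1·124 + 26; 124 = 4·26 + 20; 26 = 1·20 + 6; 20 = 3·6 + 2; 6 = 3·2 + 0 → gcd = 2
lcm = 2146·3718/gcd = 7978828/2 = 3989414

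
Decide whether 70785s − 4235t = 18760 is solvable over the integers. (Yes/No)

By Bézout, 70785s − 4235t = 18760 has integer solutions iff gcd(70785, 4235) | 18760.
Euclid: 70785 = 16·4235 + 3025; 4235 = 1·3025 + 1210; 3025 = 2·1210 + 605; 1210 = 2·605 + 0. gcd = 605; 18760 mod 605 = 5. No.

No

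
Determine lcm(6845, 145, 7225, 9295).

lcm(6845, 145) = 6845·145/gcd = 992525/5 = 198505
lcm(198505, 7225) = 198505·7225/gcd = 1434198625/5 = 286839725
lcm(286839725, 9295) = 286839725·9295/gcd = 2666175243875/5 = 533235048775

533235048775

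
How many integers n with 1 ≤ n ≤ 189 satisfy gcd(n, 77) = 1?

147

Prime factors of 77: 7, 11. Count integers ≤ 189 divisible by none of them.
By inclusion–exclusion: 189 − ⌊189/7⌋ − ⌊189/11⌋ + ⌊189/77⌋ = 147.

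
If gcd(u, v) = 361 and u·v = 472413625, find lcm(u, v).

For any two positive integers, gcd × lcm equals their product. Hence lcm = 472413625 / 361 = 1308625.

1308625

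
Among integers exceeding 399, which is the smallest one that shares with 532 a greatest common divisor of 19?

532 = 19·28. Any k with gcd(k, 532) = 19 is a multiple of 19, say 19s, with s coprime to 28.
Need s > 399/19, so s ≥ 22. First s ≥ 22 with gcd(s, 28) = 1 is s = 23. Thus k = 19·23 = 437.

437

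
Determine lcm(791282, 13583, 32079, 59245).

791282 = 2 · 17² · 37²; 13583 = 17² · 47; 32079 = 3 · 17² · 37; 59245 = 5 · 17² · 41
lcm takes max exponent of each prime: 2 · 3 · 5 · 17² · 37² · 41 · 47 = 22872006210

22872006210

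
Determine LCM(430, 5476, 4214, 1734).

50016935220

lcm(430, 5476) = 430·5476/gcd = 2354680/2 = 1177340
lcm(1177340, 4214) = 1177340·4214/gcd = 4961310760/86 = 57689660
lcm(57689660, 1734) = 57689660·1734/gcd = 100033870440/2 = 50016935220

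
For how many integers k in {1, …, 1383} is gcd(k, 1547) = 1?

1547 = 7·13·17. Inclusion–exclusion on these primes:
1383 − ⌊1383/7⌋ − ⌊1383/13⌋ − ⌊1383/17⌋ + ⌊1383/91⌋ + ⌊1383/119⌋ + ⌊1383/221⌋ − ⌊1383/1547⌋ = 1031

1031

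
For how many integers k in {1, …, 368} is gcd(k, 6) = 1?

123

6 = 2·3. Inclusion–exclusion on these primes:
368 − ⌊368/2⌋ − ⌊368/3⌋ + ⌊368/6⌋ = 123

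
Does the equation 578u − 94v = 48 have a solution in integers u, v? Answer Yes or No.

By Bézout, 578u − 94v = 48 has integer solutions iff gcd(578, 94) | 48.
Euclid: 578 = 6·94 + 14; 94 = 6·14 + 10; 14 = 1·10 + 4; 10 = 2·4 + 2; 4 = 2·2 + 0. gcd = 2; 48 mod 2 = 0. Yes.

Yes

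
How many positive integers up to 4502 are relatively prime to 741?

2625

Prime factors of 741: 3, 13, 19. Count integers ≤ 4502 divisible by none of them.
By inclusion–exclusion: 4502 − ⌊4502/3⌋ − ⌊4502/13⌋ − ⌊4502/19⌋ + ⌊4502/39⌋ + ⌊4502/57⌋ + ⌊4502/247⌋ − ⌊4502/741⌋ = 2625.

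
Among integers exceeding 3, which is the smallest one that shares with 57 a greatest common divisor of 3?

6

Multiples of 3 above 3: 3·2, 3·3, … . Need the cofactor coprime to 57/3 = 19.
Checking s = 2, 3, … the first with gcd(s, 19) = 1 is s = 2, giving 6.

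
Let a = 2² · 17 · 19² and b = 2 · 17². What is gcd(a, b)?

34

min exponent per shared prime: 2 · 17 = 34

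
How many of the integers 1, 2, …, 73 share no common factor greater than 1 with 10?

10 = 2·5. Inclusion–exclusion on these primes:
73 − ⌊73/2⌋ − ⌊73/5⌋ + ⌊73/10⌋ = 30

30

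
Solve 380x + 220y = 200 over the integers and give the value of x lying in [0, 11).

4

Euclid: 380 = 1·220 + 160; 220 = 1·160 + 60; 160 = 2·60 + 40; 60 = 1·40 + 20; 40 = 2·20 + 0 → gcd = 20; 200 = 20·10.
Back-substitution yields 380·(-4) + 220·(7) = 20, so one solution is x = -4·10 = -40, y = 7·10 = 70.
Solutions in x differ by 220/20 = 11; the one in [0, 11) is -40 mod 11 = 4.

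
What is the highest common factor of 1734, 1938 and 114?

1734 = 2 · 3 · 17²; 1938 = 2 · 3 · 17 · 19; 114 = 2 · 3 · 19
gcd takes min exponent of each prime: 2 · 3 = 6

6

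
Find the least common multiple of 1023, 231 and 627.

136059

1023 = 3 · 11 · 31; 231 = 3 · 7 · 11; 627 = 3 · 11 · 19
lcm takes max exponent of each prime: 3 · 7 · 11 · 19 · 31 = 136059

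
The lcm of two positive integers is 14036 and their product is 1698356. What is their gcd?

gcd·lcm = product, so gcd = 1698356/14036 = 121.

121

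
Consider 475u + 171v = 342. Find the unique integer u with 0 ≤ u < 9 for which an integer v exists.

Euclid: 475 = 2·171 + 133; 171 = 1·133 + 38; 133 = 3·38 + 19; 38 = 2·19 + 0 → gcd = 19; 342 = 19·18.
Back-substitution yields 475·(4) + 171·(-11) = 19, so one solution is u = 4·18 = 72, v = -11·18 = -198.
Solutions in u differ by 171/19 = 9; the one in [0, 9) is 72 mod 9 = 0.

0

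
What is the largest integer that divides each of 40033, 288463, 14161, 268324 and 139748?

gcd(40033, 288463): 288463 = 7·40033 + 8232; 40033 = 4·8232 + 7105; 8232 = 1·7105 + 1127; 7105 = 6·1127 + 343; 1127 = 3·343 + 98; 343 = 3·98 + 49; 98 = 2·49 + 0 → 49
gcd(49, 14161): 14161 = 289·49 + 0 → 49
gcd(49, 268324): 268324 = 5476·49 + 0 → 49
gcd(49, 139748): 139748 = 2852·49 + 0 → 49

49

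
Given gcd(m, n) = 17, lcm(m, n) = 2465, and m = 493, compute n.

85

m·n = gcd·lcm = 17·2465 = 41905, so n = 41905/493 = 85.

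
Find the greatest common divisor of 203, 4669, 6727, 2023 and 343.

7

gcd(203, 4669): 4669 = 23·203 + 0 → 203
gcd(203, 6727): 6727 = 33·203 + 28; 203 = 7·28 + 7; 28 = 4·7 + 0 → 7
gcd(7, 2023): 2023 = 289·7 + 0 → 7
gcd(7, 343): 343 = 49·7 + 0 → 7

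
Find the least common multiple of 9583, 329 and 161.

10359223

9583 = 7 · 37²; 329 = 7 · 47; 161 = 7 · 23
lcm takes max exponent of each prime: 7 · 23 · 37² · 47 = 10359223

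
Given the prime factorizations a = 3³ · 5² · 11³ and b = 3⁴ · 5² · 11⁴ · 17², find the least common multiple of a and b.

8568279225

max exponent per prime: 3⁴ · 5² · 11⁴ · 17² = 8568279225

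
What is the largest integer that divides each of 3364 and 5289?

1

3364 = 2² · 29²
5289 = 3 · 41 · 43
Common: 1 = 1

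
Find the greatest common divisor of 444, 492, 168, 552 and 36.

12

gcd(444, 492): 492 = 1·444 + 48; 444 = 9·48 + 12; 48 = 4·12 + 0 → 12
gcd(12, 168): 168 = 14·12 + 0 → 12
gcd(12, 552): 552 = 46·12 + 0 → 12
gcd(12, 36): 36 = 3·12 + 0 → 12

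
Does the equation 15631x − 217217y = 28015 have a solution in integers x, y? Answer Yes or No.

No

gcd(15631, 217217): 217217 = 13·15631 + 14014; 15631 = 1·14014 + 1617; 14014 = 8·1617 + 1078; 1617 = 1·1078 + 539; 1078 = 2·539 + 0 → 539
539 does not divide 28015, so a solution does not exist.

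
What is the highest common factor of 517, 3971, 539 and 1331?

gcd(517, 3971): 3971 = 7·517 + 352; 517 = 1·352 + 165; 352 = 2·165 + 22; 165 = 7·22 + 11; 22 = 2·11 + 0 → 11
gcd(11, 539): 539 = 49·11 + 0 → 11
gcd(11, 1331): 1331 = 121·11 + 0 → 11

11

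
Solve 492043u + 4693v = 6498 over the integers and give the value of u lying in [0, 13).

4

Euclid: 492043 = 104·4693 + 3971; 4693 = 1·3971 + 722; 3971 = 5·722 + 361; 722 = 2·361 + 0 → gcd = 361; 6498 = 361·18.
Back-substitution yields 492043·(6) + 4693·(-629) = 361, so one solution is u = 6·18 = 108, v = -629·18 = -11322.
Solutions in u differ by 4693/361 = 13; the one in [0, 13) is 108 mod 13 = 4.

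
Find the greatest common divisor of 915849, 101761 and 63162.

gcd(915849, 101761): 915849 = 9·101761 + 0 → 101761
gcd(101761, 63162): 101761 = 1·63162 + 38599; 63162 = 1·38599 + 24563; 38599 = 1·24563 + 14036; 24563 = 1·14036 + 10527; 14036 = 1·10527 + 3509; 10527 = 3·3509 + 0 → 3509

3509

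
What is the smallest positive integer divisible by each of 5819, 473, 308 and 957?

609528612

lcm(5819, 473) = 5819·473/gcd = 2752387/11 = 250217
lcm(250217, 308) = 250217·308/gcd = 77066836/11 = 7006076
lcm(7006076, 957) = 7006076·957/gcd = 6704814732/11 = 609528612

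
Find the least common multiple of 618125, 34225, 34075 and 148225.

lcm(618125, 34225) = 618125·34225/gcd = 21155328125/25 = 846213125
lcm(846213125, 34075) = 846213125·34075/gcd = 28834712234375/25 = 1153388489375
lcm(1153388489375, 148225) = 1153388489375·148225/gcd = 170961008837609375/25 = 6838440353504375

6838440353504375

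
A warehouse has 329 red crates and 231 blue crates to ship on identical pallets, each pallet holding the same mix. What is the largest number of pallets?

7

Euclid: 329 = 1·231 + 98; 231 = 2·98 + 35; 98 = 2·35 + 28; 35 = 1·28 + 7; 28 = 4·7 + 0. Last nonzero remainder: 7.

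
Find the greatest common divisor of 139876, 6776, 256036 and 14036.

139876 = 2² · 11² · 17²; 6776 = 2³ · 7 · 11²; 256036 = 2² · 11² · 23²; 14036 = 2² · 11² · 29
gcd takes min exponent of each prime: 2² · 11² = 484

484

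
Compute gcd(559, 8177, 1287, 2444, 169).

13

gcd(559, 8177): 8177 = 14·559 + 351; 559 = 1·351 + 208; 351 = 1·208 + 143; 208 = 1·143 + 65; 143 = 2·65 + 13; 65 = 5·13 + 0 → 13
gcd(13, 1287): 1287 = 99·13 + 0 → 13
gcd(13, 2444): 2444 = 188·13 + 0 → 13
gcd(13, 169): 169 = 13·13 + 0 → 13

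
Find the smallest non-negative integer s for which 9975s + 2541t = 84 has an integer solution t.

Reduce mod 2541: 9975s ≡ 84 (mod 2541). With g = gcd(9975, 2541) = 21 dividing 84, divide through: 475s ≡ 4 (mod 121).
Since gcd(475, 121) = 1, s ≡ 4·(475)⁻¹ ≡ 13 (mod 121). Smallest non-negative: 13.

13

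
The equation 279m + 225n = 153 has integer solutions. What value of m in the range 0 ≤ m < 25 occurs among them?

Reduce mod 225: 279m ≡ 153 (mod 225). With g = gcd(279, 225) = 9 dividing 153, divide through: 31m ≡ 17 (mod 25).
Since gcd(31, 25) = 1, m ≡ 17·(31)⁻¹ ≡ 7 (mod 25). Smallest non-negative: 7.

7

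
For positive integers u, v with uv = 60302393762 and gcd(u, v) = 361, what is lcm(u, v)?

Since gcd(u,v)·lcm(u,v) = uv, lcm = 60302393762/361 = 167042642.

167042642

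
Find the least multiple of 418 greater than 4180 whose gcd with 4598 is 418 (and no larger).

4598 = 418·11. Any t with gcd(t, 4598) = 418 is a multiple of 418, say 418s, with s coprime to 11.
Need s > 4180/418, so s ≥ 11. First s ≥ 11 with gcd(s, 11) = 1 is s = 12. Thus t = 418·12 = 5016.

5016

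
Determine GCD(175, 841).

1

175 = 5² · 7
841 = 29²
Common: 1 = 1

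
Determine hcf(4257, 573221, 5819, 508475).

11

gcd(4257, 573221): 573221 = 134·4257 + 2783; 4257 = 1·2783 + 1474; 2783 = 1·1474 + 1309; 1474 = 1·1309 + 165; 1309 = 7·165 + 154; 165 = 1·154 + 11; 154 = 14·11 + 0 → 11
gcd(11, 5819): 5819 = 529·11 + 0 → 11
gcd(11, 508475): 508475 = 46225·11 + 0 → 11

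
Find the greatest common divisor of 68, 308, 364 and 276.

68 = 2² · 17; 308 = 2² · 7 · 11; 364 = 2² · 7 · 13; 276 = 2² · 3 · 23
gcd takes min exponent of each prime: 2² = 4

4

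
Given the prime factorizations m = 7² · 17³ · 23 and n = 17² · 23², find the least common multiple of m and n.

max exponent per prime: 7² · 17³ · 23² = 127349873

127349873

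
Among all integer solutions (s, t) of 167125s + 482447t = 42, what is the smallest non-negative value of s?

Euclid: 482447 = 2·167125 + 148197; 167125 = 1·148197 + 18928; 148197 = 7·18928 + 15701; 18928 = 1·15701 + 3227; 15701 = 4·3227 + 2793; 3227 = 1·2793 + 434; 2793 = 6·434 + 189; 434 = 2·189 + 56; 189 = 3·56 + 21; 56 = 2·21 + 14; 21 = 1·14 + 7; 14 = 2·7 + 0 → gcd = 7; 42 = 7·6.
Back-substitution yields 167125·(-25565) + 482447·(8856) = 7, so one solution is s = -25565·6 = -153390, t = 8856·6 = 53136.
Solutions in s differ by 482447/7 = 68921; the one in [0, 68921) is -153390 mod 68921 = 53373.

53373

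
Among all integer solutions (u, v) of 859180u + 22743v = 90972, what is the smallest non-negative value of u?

0

Reduce mod 22743: 859180u ≡ 90972 (mod 22743). With g = gcd(859180, 22743) = 2527 dividing 90972, divide through: 340u ≡ 36 (mod 9).
Since gcd(340, 9) = 1, u ≡ 36·(340)⁻¹ ≡ 0 (mod 9). Smallest non-negative: 0.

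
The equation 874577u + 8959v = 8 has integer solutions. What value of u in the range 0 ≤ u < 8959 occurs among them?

Euclid: 874577 = 97·8959 + 5554; 8959 = 1·5554 + 3405; 5554 = 1·3405 + 2149; 3405 = 1·2149 + 1256; 2149 = 1·1256 + 893; 1256 = 1·893 + 363; 893 = 2·363 + 167; 363 = 2·167 + 29; 167 = 5·29 + 22; 29 = 1·22 + 7; 22 = 3·7 + 1; 7 = 7·1 + 0 → gcd = 1; 8 = 1·8.
Back-substitution yields 874577·(1234) + 8959·(-120463) = 1, so one solution is u = 1234·8 = 9872, v = -120463·8 = -963704.
Solutions in u differ by 8959/1 = 8959; the one in [0, 8959) is 9872 mod 8959 = 913.

913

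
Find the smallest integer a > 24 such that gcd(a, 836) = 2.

836 = 2·418. Any a with gcd(a, 836) = 2 is a multiple of 2, say 2s, with s coprime to 418.
Need s > 24/2, so s ≥ 13. First s ≥ 13 with gcd(s, 418) = 1 is s = 13. Thus a = 2·13 = 26.

26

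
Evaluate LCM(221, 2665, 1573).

5481905

221 = 13 · 17; 2665 = 5 · 13 · 41; 1573 = 11² · 13
lcm takes max exponent of each prime: 5 · 11² · 13 · 17 · 41 = 5481905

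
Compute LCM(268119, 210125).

268119 = 3² · 31³; 210125 = 5³ · 41²
max exponents: 3² · 5³ · 31³ · 41² = 56338504875

56338504875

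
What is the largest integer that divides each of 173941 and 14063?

1

173941 = 31² · 181
14063 = 7³ · 41
Common: 1 = 1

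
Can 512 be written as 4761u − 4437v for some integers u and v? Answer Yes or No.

gcd(4761, 4437): 4761 = 1·4437 + 324; 4437 = 13·324 + 225; 324 = 1·225 + 99; 225 = 2·99 + 27; 99 = 3·27 + 18; 27 = 1·18 + 9; 18 = 2·9 + 0 → 9
9 does not divide 512, so a solution does not exist.

No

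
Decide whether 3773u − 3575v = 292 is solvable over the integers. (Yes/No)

No

By Bézout, 3773u − 3575v = 292 has integer solutions iff gcd(3773, 3575) | 292.
Euclid: 3773 = 1·3575 + 198; 3575 = 18·198 + 11; 198 = 18·11 + 0. gcd = 11; 292 mod 11 = 6. No.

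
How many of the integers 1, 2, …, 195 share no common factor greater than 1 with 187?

Prime factors of 187: 11, 17. Count integers ≤ 195 divisible by none of them.
By inclusion–exclusion: 195 − ⌊195/11⌋ − ⌊195/17⌋ + ⌊195/187⌋ = 168.

168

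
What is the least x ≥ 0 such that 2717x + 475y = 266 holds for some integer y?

23

Reduce mod 475: 2717x ≡ 266 (mod 475). With g = gcd(2717, 475) = 19 dividing 266, divide through: 143x ≡ 14 (mod 25).
Since gcd(143, 25) = 1, x ≡ 14·(143)⁻¹ ≡ 23 (mod 25). Smallest non-negative: 23.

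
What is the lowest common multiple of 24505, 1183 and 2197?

2229955

lcm(24505, 1183) = 24505·1183/gcd = 28989415/169 = 171535
lcm(171535, 2197) = 171535·2197/gcd = 376862395/169 = 2229955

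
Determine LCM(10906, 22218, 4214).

10906 = 2 · 7 · 19 · 41; 22218 = 2 · 3 · 7 · 23²; 4214 = 2 · 7² · 43
lcm takes max exponent of each prime: 2 · 3 · 7² · 19 · 23² · 41 · 43 = 5209654422

5209654422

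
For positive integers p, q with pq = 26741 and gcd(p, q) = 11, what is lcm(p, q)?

Since gcd(p,q)·lcm(p,q) = pq, lcm = 26741/11 = 2431.

2431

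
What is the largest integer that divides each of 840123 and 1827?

Euclid: 840123 = 459·1827 + 1530; 1827 = 1·1530 + 297; 1530 = 5·297 + 45; 297 = 6·45 + 27; 45 = 1·27 + 18; 27 = 1·18 + 9; 18 = 2·9 + 0. Last nonzero remainder: 9.

9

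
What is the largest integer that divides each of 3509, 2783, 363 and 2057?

3509 = 11² · 29; 2783 = 11² · 23; 363 = 3 · 11²; 2057 = 11² · 17
gcd takes min exponent of each prime: 11² = 121

121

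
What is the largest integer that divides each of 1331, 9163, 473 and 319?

11

gcd(1331, 9163): 9163 = 6·1331 + 1177; 1331 = 1·1177 + 154; 1177 = 7·154 + 99; 154 = 1·99 + 55; 99 = 1·55 + 44; 55 = 1·44 + 11; 44 = 4·11 + 0 → 11
gcd(11, 473): 473 = 43·11 + 0 → 11
gcd(11, 319): 319 = 29·11 + 0 → 11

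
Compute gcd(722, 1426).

722 = 2 · 19²
1426 = 2 · 23 · 31
Common: 2 = 2

2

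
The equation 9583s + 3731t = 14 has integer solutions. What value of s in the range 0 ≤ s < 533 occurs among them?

Euclid: 9583 = 2·3731 + 2121; 3731 = 1·2121 + 1610; 2121 = 1·1610 + 511; 1610 = 3·511 + 77; 511 = 6·77 + 49; 77 = 1·49 + 28; 49 = 1·28 + 21; 28 = 1·21 + 7; 21 = 3·7 + 0 → gcd = 7; 14 = 7·2.
Back-substitution yields 9583·(-146) + 3731·(375) = 7, so one solution is s = -146·2 = -292, t = 375·2 = 750.
Solutions in s differ by 3731/7 = 533; the one in [0, 533) is -292 mod 533 = 241.

241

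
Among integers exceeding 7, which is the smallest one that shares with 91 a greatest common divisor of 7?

14

Multiples of 7 above 7: 7·2, 7·3, … . Need the cofactor coprime to 91/7 = 13.
Checking s = 2, 3, … the first with gcd(s, 13) = 1 is s = 2, giving 14.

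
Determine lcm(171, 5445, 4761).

54727695

171 = 3² · 19; 5445 = 3² · 5 · 11²; 4761 = 3² · 23²
lcm takes max exponent of each prime: 3² · 5 · 11² · 19 · 23² = 54727695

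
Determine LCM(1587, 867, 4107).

627882267

lcm(1587, 867) = 1587·867/gcd = 1375929/3 = 458643
lcm(458643, 4107) = 458643·4107/gcd = 1883646801/3 = 627882267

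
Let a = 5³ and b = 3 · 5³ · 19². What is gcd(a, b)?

min exponent per shared prime: 5³ = 125

125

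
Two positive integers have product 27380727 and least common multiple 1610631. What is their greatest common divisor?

17

gcd·lcm = product, so gcd = 27380727/1610631 = 17.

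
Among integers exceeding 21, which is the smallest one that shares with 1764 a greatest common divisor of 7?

35

Multiples of 7 above 21: 7·4, 7·5, … . Need the cofactor coprime to 1764/7 = 252.
Checking s = 4, 5, … the first with gcd(s, 252) = 1 is s = 5, giving 35.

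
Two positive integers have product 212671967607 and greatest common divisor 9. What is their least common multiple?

23630218623

Since gcd(p,q)·lcm(p,q) = pq, lcm = 212671967607/9 = 23630218623.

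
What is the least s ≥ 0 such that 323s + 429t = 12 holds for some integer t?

267

Euclid: 429 = 1·323 + 106; 323 = 3·106 + 5; 106 = 21·5 + 1; 5 = 5·1 + 0 → gcd = 1; 12 = 1·12.
Back-substitution yields 323·(-85) + 429·(64) = 1, so one solution is s = -85·12 = -1020, t = 64·12 = 768.
Solutions in s differ by 429/1 = 429; the one in [0, 429) is -1020 mod 429 = 267.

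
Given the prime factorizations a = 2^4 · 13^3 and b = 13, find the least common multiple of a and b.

max exponent per prime: 2^4 · 13^3 = 35152

35152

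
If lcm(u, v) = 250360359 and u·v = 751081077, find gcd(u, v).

From gcd × lcm = uv: gcd = 751081077 / 250360359 = 3.

3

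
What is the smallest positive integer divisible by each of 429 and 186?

26598

gcd first: 429 = 2·186 + 57; 186 = 3·57 + 15; 57 = 3·15 + 12; 15 = 1·12 + 3; 12 = 4·3 + 0 → gcd = 3
lcm = 429·186/gcd = 79794/3 = 26598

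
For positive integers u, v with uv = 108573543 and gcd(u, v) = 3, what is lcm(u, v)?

For any two positive integers, gcd × lcm equals their product. Hence lcm = 108573543 / 3 = 36191181.

36191181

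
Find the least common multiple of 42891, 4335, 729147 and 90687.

42891 = 3 · 17 · 29²; 4335 = 3 · 5 · 17²; 729147 = 3 · 17² · 29²; 90687 = 3 · 19 · 37 · 43
lcm takes max exponent of each prime: 3 · 5 · 17² · 19 · 29² · 37 · 43 = 110206923315

110206923315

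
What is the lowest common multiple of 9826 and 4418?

9826 = 2 · 17³; 4418 = 2 · 47²
max exponents: 2 · 17³ · 47² = 21705634

21705634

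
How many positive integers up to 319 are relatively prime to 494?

Prime factors of 494: 2, 13, 19. Count integers ≤ 319 divisible by none of them.
By inclusion–exclusion: 319 − ⌊319/2⌋ − ⌊319/13⌋ − ⌊319/19⌋ + ⌊319/26⌋ + ⌊319/38⌋ + ⌊319/247⌋ − ⌊319/494⌋ = 141.

141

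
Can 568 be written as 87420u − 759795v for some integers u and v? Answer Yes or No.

No

gcd(87420, 759795): 759795 = 8·87420 + 60435; 87420 = 1·60435 + 26985; 60435 = 2·26985 + 6465; 26985 = 4·6465 + 1125; 6465 = 5·1125 + 840; 1125 = 1·840 + 285; 840 = 2·285 + 270; 285 = 1·270 + 15; 270 = 18·15 + 0 → 15
15 does not divide 568, so a solution does not exist.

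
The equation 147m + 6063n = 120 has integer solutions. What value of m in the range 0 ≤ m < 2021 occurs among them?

537

Euclid: 6063 = 41·147 + 36; 147 = 4·36 + 3; 36 = 12·3 + 0 → gcd = 3; 120 = 3·40.
Back-substitution yields 147·(165) + 6063·(-4) = 3, so one solution is m = 165·40 = 6600, n = -4·40 = -160.
Solutions in m differ by 6063/3 = 2021; the one in [0, 2021) is 6600 mod 2021 = 537.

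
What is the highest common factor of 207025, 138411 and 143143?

1183

gcd(207025, 138411): 207025 = 1·138411 + 68614; 138411 = 2·68614 + 1183; 68614 = 58·1183 + 0 → 1183
gcd(1183, 143143): 143143 = 121·1183 + 0 → 1183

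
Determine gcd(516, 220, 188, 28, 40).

gcd(516, 220): 516 = 2·220 + 76; 220 = 2·76 + 68; 76 = 1·68 + 8; 68 = 8·8 + 4; 8 = 2·4 + 0 → 4
gcd(4, 188): 188 = 47·4 + 0 → 4
gcd(4, 28): 28 = 7·4 + 0 → 4
gcd(4, 40): 40 = 10·4 + 0 → 4

4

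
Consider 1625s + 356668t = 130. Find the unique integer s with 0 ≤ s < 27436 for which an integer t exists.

Reduce mod 356668: 1625s ≡ 130 (mod 356668). With g = gcd(1625, 356668) = 13 dividing 130, divide through: 125s ≡ 10 (mod 27436).
Since gcd(125, 27436) = 1, s ≡ 10·(125)⁻¹ ≡ 19754 (mod 27436). Smallest non-negative: 19754.

19754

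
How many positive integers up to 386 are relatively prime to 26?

178

26 = 2·13. Inclusion–exclusion on these primes:
386 − ⌊386/2⌋ − ⌊386/13⌋ + ⌊386/26⌋ = 178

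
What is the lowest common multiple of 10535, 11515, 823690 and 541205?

lcm(10535, 11515) = 10535·11515/gcd = 121310525/245 = 495145
lcm(495145, 823690) = 495145·823690/gcd = 407845985050/245 = 1664677490
lcm(1664677490, 541205) = 1664677490·541205/gcd = 900931780975450/11515 = 78239842030

78239842030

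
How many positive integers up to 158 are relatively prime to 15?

15 = 3·5. Inclusion–exclusion on these primes:
158 − ⌊158/3⌋ − ⌊158/5⌋ + ⌊158/15⌋ = 85

85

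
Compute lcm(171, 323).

171 = 3² · 19; 323 = 17 · 19
max exponents: 3² · 17 · 19 = 2907

2907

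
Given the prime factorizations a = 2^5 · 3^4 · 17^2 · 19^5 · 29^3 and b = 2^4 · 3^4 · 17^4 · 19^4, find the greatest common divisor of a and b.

min exponent per shared prime: 2^4 · 3^4 · 17^2 · 19^4 = 48810948624

48810948624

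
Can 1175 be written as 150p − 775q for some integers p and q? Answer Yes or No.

By Bézout, 150p − 775q = 1175 has integer solutions iff gcd(150, 775) | 1175.
Euclid: 775 = 5·150 + 25; 150 = 6·25 + 0. gcd = 25; 1175 mod 25 = 0. Yes.

Yes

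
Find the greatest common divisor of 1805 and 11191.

361

Euclid: 11191 = 6·1805 + 361; 1805 = 5·361 + 0. Last nonzero remainder: 361.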